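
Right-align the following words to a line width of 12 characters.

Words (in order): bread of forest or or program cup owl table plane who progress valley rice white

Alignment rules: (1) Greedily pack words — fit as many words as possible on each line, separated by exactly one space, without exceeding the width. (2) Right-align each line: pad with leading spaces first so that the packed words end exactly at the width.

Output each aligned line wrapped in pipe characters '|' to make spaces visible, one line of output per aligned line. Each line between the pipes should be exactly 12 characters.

Line 1: ['bread', 'of'] (min_width=8, slack=4)
Line 2: ['forest', 'or', 'or'] (min_width=12, slack=0)
Line 3: ['program', 'cup'] (min_width=11, slack=1)
Line 4: ['owl', 'table'] (min_width=9, slack=3)
Line 5: ['plane', 'who'] (min_width=9, slack=3)
Line 6: ['progress'] (min_width=8, slack=4)
Line 7: ['valley', 'rice'] (min_width=11, slack=1)
Line 8: ['white'] (min_width=5, slack=7)

Answer: |    bread of|
|forest or or|
| program cup|
|   owl table|
|   plane who|
|    progress|
| valley rice|
|       white|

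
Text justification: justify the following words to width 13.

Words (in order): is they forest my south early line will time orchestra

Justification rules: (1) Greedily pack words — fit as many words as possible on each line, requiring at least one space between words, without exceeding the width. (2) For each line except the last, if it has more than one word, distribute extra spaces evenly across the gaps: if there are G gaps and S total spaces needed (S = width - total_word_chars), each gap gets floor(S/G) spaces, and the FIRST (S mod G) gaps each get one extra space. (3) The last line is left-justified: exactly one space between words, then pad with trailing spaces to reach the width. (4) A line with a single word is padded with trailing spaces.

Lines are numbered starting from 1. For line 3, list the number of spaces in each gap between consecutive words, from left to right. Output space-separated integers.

Line 1: ['is', 'they'] (min_width=7, slack=6)
Line 2: ['forest', 'my'] (min_width=9, slack=4)
Line 3: ['south', 'early'] (min_width=11, slack=2)
Line 4: ['line', 'will'] (min_width=9, slack=4)
Line 5: ['time'] (min_width=4, slack=9)
Line 6: ['orchestra'] (min_width=9, slack=4)

Answer: 3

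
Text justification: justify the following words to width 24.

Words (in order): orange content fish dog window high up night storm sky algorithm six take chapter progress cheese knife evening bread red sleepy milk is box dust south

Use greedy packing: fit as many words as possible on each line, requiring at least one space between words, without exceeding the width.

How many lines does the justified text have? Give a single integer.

Line 1: ['orange', 'content', 'fish', 'dog'] (min_width=23, slack=1)
Line 2: ['window', 'high', 'up', 'night'] (min_width=20, slack=4)
Line 3: ['storm', 'sky', 'algorithm', 'six'] (min_width=23, slack=1)
Line 4: ['take', 'chapter', 'progress'] (min_width=21, slack=3)
Line 5: ['cheese', 'knife', 'evening'] (min_width=20, slack=4)
Line 6: ['bread', 'red', 'sleepy', 'milk', 'is'] (min_width=24, slack=0)
Line 7: ['box', 'dust', 'south'] (min_width=14, slack=10)
Total lines: 7

Answer: 7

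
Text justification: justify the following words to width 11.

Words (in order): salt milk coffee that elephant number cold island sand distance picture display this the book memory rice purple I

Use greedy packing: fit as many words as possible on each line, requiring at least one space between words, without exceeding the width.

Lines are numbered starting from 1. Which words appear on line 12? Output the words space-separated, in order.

Answer: I

Derivation:
Line 1: ['salt', 'milk'] (min_width=9, slack=2)
Line 2: ['coffee', 'that'] (min_width=11, slack=0)
Line 3: ['elephant'] (min_width=8, slack=3)
Line 4: ['number', 'cold'] (min_width=11, slack=0)
Line 5: ['island', 'sand'] (min_width=11, slack=0)
Line 6: ['distance'] (min_width=8, slack=3)
Line 7: ['picture'] (min_width=7, slack=4)
Line 8: ['display'] (min_width=7, slack=4)
Line 9: ['this', 'the'] (min_width=8, slack=3)
Line 10: ['book', 'memory'] (min_width=11, slack=0)
Line 11: ['rice', 'purple'] (min_width=11, slack=0)
Line 12: ['I'] (min_width=1, slack=10)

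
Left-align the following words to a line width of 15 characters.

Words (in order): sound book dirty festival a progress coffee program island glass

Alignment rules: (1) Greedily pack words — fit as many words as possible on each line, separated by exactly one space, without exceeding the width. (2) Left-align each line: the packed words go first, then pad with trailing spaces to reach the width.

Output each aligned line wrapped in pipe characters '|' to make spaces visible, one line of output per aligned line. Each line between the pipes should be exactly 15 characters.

Answer: |sound book     |
|dirty festival |
|a progress     |
|coffee program |
|island glass   |

Derivation:
Line 1: ['sound', 'book'] (min_width=10, slack=5)
Line 2: ['dirty', 'festival'] (min_width=14, slack=1)
Line 3: ['a', 'progress'] (min_width=10, slack=5)
Line 4: ['coffee', 'program'] (min_width=14, slack=1)
Line 5: ['island', 'glass'] (min_width=12, slack=3)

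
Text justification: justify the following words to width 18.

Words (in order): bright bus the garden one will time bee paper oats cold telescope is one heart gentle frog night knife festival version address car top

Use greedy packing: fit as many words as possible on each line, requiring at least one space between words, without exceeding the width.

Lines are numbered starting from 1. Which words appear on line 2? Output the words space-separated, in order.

Line 1: ['bright', 'bus', 'the'] (min_width=14, slack=4)
Line 2: ['garden', 'one', 'will'] (min_width=15, slack=3)
Line 3: ['time', 'bee', 'paper'] (min_width=14, slack=4)
Line 4: ['oats', 'cold'] (min_width=9, slack=9)
Line 5: ['telescope', 'is', 'one'] (min_width=16, slack=2)
Line 6: ['heart', 'gentle', 'frog'] (min_width=17, slack=1)
Line 7: ['night', 'knife'] (min_width=11, slack=7)
Line 8: ['festival', 'version'] (min_width=16, slack=2)
Line 9: ['address', 'car', 'top'] (min_width=15, slack=3)

Answer: garden one will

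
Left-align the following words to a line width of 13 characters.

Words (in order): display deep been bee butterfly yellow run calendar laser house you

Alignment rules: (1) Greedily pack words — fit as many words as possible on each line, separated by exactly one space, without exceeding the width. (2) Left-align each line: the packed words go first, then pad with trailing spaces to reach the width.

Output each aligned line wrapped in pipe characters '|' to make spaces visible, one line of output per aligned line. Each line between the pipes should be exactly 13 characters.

Line 1: ['display', 'deep'] (min_width=12, slack=1)
Line 2: ['been', 'bee'] (min_width=8, slack=5)
Line 3: ['butterfly'] (min_width=9, slack=4)
Line 4: ['yellow', 'run'] (min_width=10, slack=3)
Line 5: ['calendar'] (min_width=8, slack=5)
Line 6: ['laser', 'house'] (min_width=11, slack=2)
Line 7: ['you'] (min_width=3, slack=10)

Answer: |display deep |
|been bee     |
|butterfly    |
|yellow run   |
|calendar     |
|laser house  |
|you          |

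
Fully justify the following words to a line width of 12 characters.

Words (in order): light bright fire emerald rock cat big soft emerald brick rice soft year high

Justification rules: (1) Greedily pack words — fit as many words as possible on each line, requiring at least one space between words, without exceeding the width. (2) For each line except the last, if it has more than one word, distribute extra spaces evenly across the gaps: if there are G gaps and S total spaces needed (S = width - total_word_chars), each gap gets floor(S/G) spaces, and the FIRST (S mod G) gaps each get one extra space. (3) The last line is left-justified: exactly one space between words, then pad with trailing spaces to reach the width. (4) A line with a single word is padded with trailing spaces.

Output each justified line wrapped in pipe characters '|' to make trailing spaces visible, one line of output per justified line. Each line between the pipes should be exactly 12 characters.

Answer: |light bright|
|fire emerald|
|rock cat big|
|soft emerald|
|brick   rice|
|soft    year|
|high        |

Derivation:
Line 1: ['light', 'bright'] (min_width=12, slack=0)
Line 2: ['fire', 'emerald'] (min_width=12, slack=0)
Line 3: ['rock', 'cat', 'big'] (min_width=12, slack=0)
Line 4: ['soft', 'emerald'] (min_width=12, slack=0)
Line 5: ['brick', 'rice'] (min_width=10, slack=2)
Line 6: ['soft', 'year'] (min_width=9, slack=3)
Line 7: ['high'] (min_width=4, slack=8)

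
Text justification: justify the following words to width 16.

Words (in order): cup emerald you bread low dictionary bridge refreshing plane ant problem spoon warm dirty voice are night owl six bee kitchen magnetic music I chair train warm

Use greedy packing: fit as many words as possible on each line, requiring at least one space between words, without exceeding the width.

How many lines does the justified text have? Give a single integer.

Answer: 12

Derivation:
Line 1: ['cup', 'emerald', 'you'] (min_width=15, slack=1)
Line 2: ['bread', 'low'] (min_width=9, slack=7)
Line 3: ['dictionary'] (min_width=10, slack=6)
Line 4: ['bridge'] (min_width=6, slack=10)
Line 5: ['refreshing', 'plane'] (min_width=16, slack=0)
Line 6: ['ant', 'problem'] (min_width=11, slack=5)
Line 7: ['spoon', 'warm', 'dirty'] (min_width=16, slack=0)
Line 8: ['voice', 'are', 'night'] (min_width=15, slack=1)
Line 9: ['owl', 'six', 'bee'] (min_width=11, slack=5)
Line 10: ['kitchen', 'magnetic'] (min_width=16, slack=0)
Line 11: ['music', 'I', 'chair'] (min_width=13, slack=3)
Line 12: ['train', 'warm'] (min_width=10, slack=6)
Total lines: 12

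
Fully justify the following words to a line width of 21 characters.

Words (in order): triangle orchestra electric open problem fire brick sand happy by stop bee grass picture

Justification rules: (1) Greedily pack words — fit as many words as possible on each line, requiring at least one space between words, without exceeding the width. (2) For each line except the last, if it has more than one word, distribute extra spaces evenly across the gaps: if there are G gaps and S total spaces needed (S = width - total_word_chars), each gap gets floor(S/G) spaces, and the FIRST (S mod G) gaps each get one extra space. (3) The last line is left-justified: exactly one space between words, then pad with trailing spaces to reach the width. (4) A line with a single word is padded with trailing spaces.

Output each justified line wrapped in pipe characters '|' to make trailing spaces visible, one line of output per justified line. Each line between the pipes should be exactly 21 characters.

Line 1: ['triangle', 'orchestra'] (min_width=18, slack=3)
Line 2: ['electric', 'open', 'problem'] (min_width=21, slack=0)
Line 3: ['fire', 'brick', 'sand', 'happy'] (min_width=21, slack=0)
Line 4: ['by', 'stop', 'bee', 'grass'] (min_width=17, slack=4)
Line 5: ['picture'] (min_width=7, slack=14)

Answer: |triangle    orchestra|
|electric open problem|
|fire brick sand happy|
|by   stop  bee  grass|
|picture              |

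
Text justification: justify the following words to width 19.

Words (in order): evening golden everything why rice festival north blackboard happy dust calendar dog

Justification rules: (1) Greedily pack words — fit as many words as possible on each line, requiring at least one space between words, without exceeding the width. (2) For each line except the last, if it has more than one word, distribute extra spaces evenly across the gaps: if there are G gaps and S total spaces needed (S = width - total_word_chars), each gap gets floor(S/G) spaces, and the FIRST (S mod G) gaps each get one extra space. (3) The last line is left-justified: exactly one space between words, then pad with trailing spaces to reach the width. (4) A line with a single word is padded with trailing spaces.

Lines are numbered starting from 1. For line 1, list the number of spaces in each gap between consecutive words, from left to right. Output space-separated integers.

Answer: 6

Derivation:
Line 1: ['evening', 'golden'] (min_width=14, slack=5)
Line 2: ['everything', 'why', 'rice'] (min_width=19, slack=0)
Line 3: ['festival', 'north'] (min_width=14, slack=5)
Line 4: ['blackboard', 'happy'] (min_width=16, slack=3)
Line 5: ['dust', 'calendar', 'dog'] (min_width=17, slack=2)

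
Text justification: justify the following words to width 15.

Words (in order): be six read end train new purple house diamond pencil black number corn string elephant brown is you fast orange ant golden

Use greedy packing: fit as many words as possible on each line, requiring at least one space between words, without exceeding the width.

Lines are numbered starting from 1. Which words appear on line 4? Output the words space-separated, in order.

Answer: diamond pencil

Derivation:
Line 1: ['be', 'six', 'read', 'end'] (min_width=15, slack=0)
Line 2: ['train', 'new'] (min_width=9, slack=6)
Line 3: ['purple', 'house'] (min_width=12, slack=3)
Line 4: ['diamond', 'pencil'] (min_width=14, slack=1)
Line 5: ['black', 'number'] (min_width=12, slack=3)
Line 6: ['corn', 'string'] (min_width=11, slack=4)
Line 7: ['elephant', 'brown'] (min_width=14, slack=1)
Line 8: ['is', 'you', 'fast'] (min_width=11, slack=4)
Line 9: ['orange', 'ant'] (min_width=10, slack=5)
Line 10: ['golden'] (min_width=6, slack=9)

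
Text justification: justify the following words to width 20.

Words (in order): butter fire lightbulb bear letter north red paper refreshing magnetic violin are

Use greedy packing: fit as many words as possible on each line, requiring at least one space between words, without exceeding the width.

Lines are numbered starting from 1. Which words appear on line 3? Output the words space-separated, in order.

Answer: letter north red

Derivation:
Line 1: ['butter', 'fire'] (min_width=11, slack=9)
Line 2: ['lightbulb', 'bear'] (min_width=14, slack=6)
Line 3: ['letter', 'north', 'red'] (min_width=16, slack=4)
Line 4: ['paper', 'refreshing'] (min_width=16, slack=4)
Line 5: ['magnetic', 'violin', 'are'] (min_width=19, slack=1)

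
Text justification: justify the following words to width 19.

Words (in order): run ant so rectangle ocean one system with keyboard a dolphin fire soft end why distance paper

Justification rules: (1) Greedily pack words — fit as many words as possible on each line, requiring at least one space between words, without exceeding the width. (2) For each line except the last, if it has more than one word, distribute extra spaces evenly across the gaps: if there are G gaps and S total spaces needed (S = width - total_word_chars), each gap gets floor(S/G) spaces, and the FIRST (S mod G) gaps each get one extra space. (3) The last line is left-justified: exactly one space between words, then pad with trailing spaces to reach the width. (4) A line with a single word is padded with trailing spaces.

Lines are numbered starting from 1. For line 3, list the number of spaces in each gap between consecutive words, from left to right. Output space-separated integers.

Line 1: ['run', 'ant', 'so'] (min_width=10, slack=9)
Line 2: ['rectangle', 'ocean', 'one'] (min_width=19, slack=0)
Line 3: ['system', 'with'] (min_width=11, slack=8)
Line 4: ['keyboard', 'a', 'dolphin'] (min_width=18, slack=1)
Line 5: ['fire', 'soft', 'end', 'why'] (min_width=17, slack=2)
Line 6: ['distance', 'paper'] (min_width=14, slack=5)

Answer: 9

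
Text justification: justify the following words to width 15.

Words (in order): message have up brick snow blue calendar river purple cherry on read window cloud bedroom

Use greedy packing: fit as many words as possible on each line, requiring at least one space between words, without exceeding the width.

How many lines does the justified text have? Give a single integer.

Line 1: ['message', 'have', 'up'] (min_width=15, slack=0)
Line 2: ['brick', 'snow', 'blue'] (min_width=15, slack=0)
Line 3: ['calendar', 'river'] (min_width=14, slack=1)
Line 4: ['purple', 'cherry'] (min_width=13, slack=2)
Line 5: ['on', 'read', 'window'] (min_width=14, slack=1)
Line 6: ['cloud', 'bedroom'] (min_width=13, slack=2)
Total lines: 6

Answer: 6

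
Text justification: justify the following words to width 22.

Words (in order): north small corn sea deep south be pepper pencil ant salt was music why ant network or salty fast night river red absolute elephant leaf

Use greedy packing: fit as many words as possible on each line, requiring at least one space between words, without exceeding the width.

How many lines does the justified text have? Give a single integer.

Line 1: ['north', 'small', 'corn', 'sea'] (min_width=20, slack=2)
Line 2: ['deep', 'south', 'be', 'pepper'] (min_width=20, slack=2)
Line 3: ['pencil', 'ant', 'salt', 'was'] (min_width=19, slack=3)
Line 4: ['music', 'why', 'ant', 'network'] (min_width=21, slack=1)
Line 5: ['or', 'salty', 'fast', 'night'] (min_width=19, slack=3)
Line 6: ['river', 'red', 'absolute'] (min_width=18, slack=4)
Line 7: ['elephant', 'leaf'] (min_width=13, slack=9)
Total lines: 7

Answer: 7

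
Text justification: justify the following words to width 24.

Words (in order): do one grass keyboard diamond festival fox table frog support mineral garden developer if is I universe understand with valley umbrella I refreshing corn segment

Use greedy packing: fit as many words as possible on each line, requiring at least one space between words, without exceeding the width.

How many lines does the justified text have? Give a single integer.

Answer: 8

Derivation:
Line 1: ['do', 'one', 'grass', 'keyboard'] (min_width=21, slack=3)
Line 2: ['diamond', 'festival', 'fox'] (min_width=20, slack=4)
Line 3: ['table', 'frog', 'support'] (min_width=18, slack=6)
Line 4: ['mineral', 'garden', 'developer'] (min_width=24, slack=0)
Line 5: ['if', 'is', 'I', 'universe'] (min_width=16, slack=8)
Line 6: ['understand', 'with', 'valley'] (min_width=22, slack=2)
Line 7: ['umbrella', 'I', 'refreshing'] (min_width=21, slack=3)
Line 8: ['corn', 'segment'] (min_width=12, slack=12)
Total lines: 8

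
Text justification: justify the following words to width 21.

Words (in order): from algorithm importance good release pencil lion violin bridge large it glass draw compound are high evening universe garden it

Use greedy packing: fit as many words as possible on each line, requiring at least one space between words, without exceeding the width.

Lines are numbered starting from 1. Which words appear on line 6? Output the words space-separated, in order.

Answer: compound are high

Derivation:
Line 1: ['from', 'algorithm'] (min_width=14, slack=7)
Line 2: ['importance', 'good'] (min_width=15, slack=6)
Line 3: ['release', 'pencil', 'lion'] (min_width=19, slack=2)
Line 4: ['violin', 'bridge', 'large'] (min_width=19, slack=2)
Line 5: ['it', 'glass', 'draw'] (min_width=13, slack=8)
Line 6: ['compound', 'are', 'high'] (min_width=17, slack=4)
Line 7: ['evening', 'universe'] (min_width=16, slack=5)
Line 8: ['garden', 'it'] (min_width=9, slack=12)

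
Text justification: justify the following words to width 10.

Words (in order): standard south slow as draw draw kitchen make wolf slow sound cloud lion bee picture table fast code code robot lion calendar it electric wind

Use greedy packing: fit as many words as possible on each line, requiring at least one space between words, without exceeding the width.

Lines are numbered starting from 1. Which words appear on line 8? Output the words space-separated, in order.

Answer: cloud lion

Derivation:
Line 1: ['standard'] (min_width=8, slack=2)
Line 2: ['south', 'slow'] (min_width=10, slack=0)
Line 3: ['as', 'draw'] (min_width=7, slack=3)
Line 4: ['draw'] (min_width=4, slack=6)
Line 5: ['kitchen'] (min_width=7, slack=3)
Line 6: ['make', 'wolf'] (min_width=9, slack=1)
Line 7: ['slow', 'sound'] (min_width=10, slack=0)
Line 8: ['cloud', 'lion'] (min_width=10, slack=0)
Line 9: ['bee'] (min_width=3, slack=7)
Line 10: ['picture'] (min_width=7, slack=3)
Line 11: ['table', 'fast'] (min_width=10, slack=0)
Line 12: ['code', 'code'] (min_width=9, slack=1)
Line 13: ['robot', 'lion'] (min_width=10, slack=0)
Line 14: ['calendar'] (min_width=8, slack=2)
Line 15: ['it'] (min_width=2, slack=8)
Line 16: ['electric'] (min_width=8, slack=2)
Line 17: ['wind'] (min_width=4, slack=6)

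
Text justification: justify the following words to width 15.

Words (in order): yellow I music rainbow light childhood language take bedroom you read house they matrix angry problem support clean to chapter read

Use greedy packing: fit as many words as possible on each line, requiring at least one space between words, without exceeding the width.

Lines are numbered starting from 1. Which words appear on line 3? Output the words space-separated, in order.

Answer: childhood

Derivation:
Line 1: ['yellow', 'I', 'music'] (min_width=14, slack=1)
Line 2: ['rainbow', 'light'] (min_width=13, slack=2)
Line 3: ['childhood'] (min_width=9, slack=6)
Line 4: ['language', 'take'] (min_width=13, slack=2)
Line 5: ['bedroom', 'you'] (min_width=11, slack=4)
Line 6: ['read', 'house', 'they'] (min_width=15, slack=0)
Line 7: ['matrix', 'angry'] (min_width=12, slack=3)
Line 8: ['problem', 'support'] (min_width=15, slack=0)
Line 9: ['clean', 'to'] (min_width=8, slack=7)
Line 10: ['chapter', 'read'] (min_width=12, slack=3)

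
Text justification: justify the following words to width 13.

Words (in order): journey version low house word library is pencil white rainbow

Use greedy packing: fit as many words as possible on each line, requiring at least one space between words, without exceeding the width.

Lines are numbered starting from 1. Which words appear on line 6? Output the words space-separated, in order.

Answer: rainbow

Derivation:
Line 1: ['journey'] (min_width=7, slack=6)
Line 2: ['version', 'low'] (min_width=11, slack=2)
Line 3: ['house', 'word'] (min_width=10, slack=3)
Line 4: ['library', 'is'] (min_width=10, slack=3)
Line 5: ['pencil', 'white'] (min_width=12, slack=1)
Line 6: ['rainbow'] (min_width=7, slack=6)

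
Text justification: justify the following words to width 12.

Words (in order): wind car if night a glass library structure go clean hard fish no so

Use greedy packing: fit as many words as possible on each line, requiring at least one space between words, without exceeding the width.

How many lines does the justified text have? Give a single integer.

Line 1: ['wind', 'car', 'if'] (min_width=11, slack=1)
Line 2: ['night', 'a'] (min_width=7, slack=5)
Line 3: ['glass'] (min_width=5, slack=7)
Line 4: ['library'] (min_width=7, slack=5)
Line 5: ['structure', 'go'] (min_width=12, slack=0)
Line 6: ['clean', 'hard'] (min_width=10, slack=2)
Line 7: ['fish', 'no', 'so'] (min_width=10, slack=2)
Total lines: 7

Answer: 7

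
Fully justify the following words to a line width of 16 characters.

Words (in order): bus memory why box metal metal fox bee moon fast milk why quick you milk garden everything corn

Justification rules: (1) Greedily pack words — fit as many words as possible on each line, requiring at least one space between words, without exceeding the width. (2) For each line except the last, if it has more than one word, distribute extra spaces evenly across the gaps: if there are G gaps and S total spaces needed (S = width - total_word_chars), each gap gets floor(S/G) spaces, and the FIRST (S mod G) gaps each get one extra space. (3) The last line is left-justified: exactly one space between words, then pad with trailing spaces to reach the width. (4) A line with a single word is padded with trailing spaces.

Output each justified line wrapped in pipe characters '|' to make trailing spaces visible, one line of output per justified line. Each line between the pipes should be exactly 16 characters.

Answer: |bus  memory  why|
|box  metal metal|
|fox   bee   moon|
|fast   milk  why|
|quick  you  milk|
|garden          |
|everything corn |

Derivation:
Line 1: ['bus', 'memory', 'why'] (min_width=14, slack=2)
Line 2: ['box', 'metal', 'metal'] (min_width=15, slack=1)
Line 3: ['fox', 'bee', 'moon'] (min_width=12, slack=4)
Line 4: ['fast', 'milk', 'why'] (min_width=13, slack=3)
Line 5: ['quick', 'you', 'milk'] (min_width=14, slack=2)
Line 6: ['garden'] (min_width=6, slack=10)
Line 7: ['everything', 'corn'] (min_width=15, slack=1)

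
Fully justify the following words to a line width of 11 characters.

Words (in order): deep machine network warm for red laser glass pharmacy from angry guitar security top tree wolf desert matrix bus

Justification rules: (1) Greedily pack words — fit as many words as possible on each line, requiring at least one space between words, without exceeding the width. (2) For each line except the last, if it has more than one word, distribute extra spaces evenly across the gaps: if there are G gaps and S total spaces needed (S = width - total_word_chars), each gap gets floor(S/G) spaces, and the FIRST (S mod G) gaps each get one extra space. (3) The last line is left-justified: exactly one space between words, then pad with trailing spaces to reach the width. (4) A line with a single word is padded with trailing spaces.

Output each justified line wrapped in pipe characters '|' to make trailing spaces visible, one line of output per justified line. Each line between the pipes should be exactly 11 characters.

Answer: |deep       |
|machine    |
|network    |
|warm    for|
|red   laser|
|glass      |
|pharmacy   |
|from  angry|
|guitar     |
|security   |
|top    tree|
|wolf desert|
|matrix bus |

Derivation:
Line 1: ['deep'] (min_width=4, slack=7)
Line 2: ['machine'] (min_width=7, slack=4)
Line 3: ['network'] (min_width=7, slack=4)
Line 4: ['warm', 'for'] (min_width=8, slack=3)
Line 5: ['red', 'laser'] (min_width=9, slack=2)
Line 6: ['glass'] (min_width=5, slack=6)
Line 7: ['pharmacy'] (min_width=8, slack=3)
Line 8: ['from', 'angry'] (min_width=10, slack=1)
Line 9: ['guitar'] (min_width=6, slack=5)
Line 10: ['security'] (min_width=8, slack=3)
Line 11: ['top', 'tree'] (min_width=8, slack=3)
Line 12: ['wolf', 'desert'] (min_width=11, slack=0)
Line 13: ['matrix', 'bus'] (min_width=10, slack=1)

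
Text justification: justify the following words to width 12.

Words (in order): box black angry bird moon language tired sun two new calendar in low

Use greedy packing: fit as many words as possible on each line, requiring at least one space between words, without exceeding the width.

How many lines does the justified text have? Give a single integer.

Answer: 8

Derivation:
Line 1: ['box', 'black'] (min_width=9, slack=3)
Line 2: ['angry', 'bird'] (min_width=10, slack=2)
Line 3: ['moon'] (min_width=4, slack=8)
Line 4: ['language'] (min_width=8, slack=4)
Line 5: ['tired', 'sun'] (min_width=9, slack=3)
Line 6: ['two', 'new'] (min_width=7, slack=5)
Line 7: ['calendar', 'in'] (min_width=11, slack=1)
Line 8: ['low'] (min_width=3, slack=9)
Total lines: 8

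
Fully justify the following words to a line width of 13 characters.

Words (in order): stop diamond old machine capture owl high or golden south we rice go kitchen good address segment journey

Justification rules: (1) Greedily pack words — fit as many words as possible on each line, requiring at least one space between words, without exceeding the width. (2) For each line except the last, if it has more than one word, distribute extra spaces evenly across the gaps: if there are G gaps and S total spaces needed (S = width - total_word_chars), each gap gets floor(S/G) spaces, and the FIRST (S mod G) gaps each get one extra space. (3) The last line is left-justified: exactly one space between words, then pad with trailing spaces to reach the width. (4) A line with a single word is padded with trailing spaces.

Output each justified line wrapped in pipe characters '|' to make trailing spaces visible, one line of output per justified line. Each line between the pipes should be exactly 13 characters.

Answer: |stop  diamond|
|old   machine|
|capture   owl|
|high       or|
|golden  south|
|we   rice  go|
|kitchen  good|
|address      |
|segment      |
|journey      |

Derivation:
Line 1: ['stop', 'diamond'] (min_width=12, slack=1)
Line 2: ['old', 'machine'] (min_width=11, slack=2)
Line 3: ['capture', 'owl'] (min_width=11, slack=2)
Line 4: ['high', 'or'] (min_width=7, slack=6)
Line 5: ['golden', 'south'] (min_width=12, slack=1)
Line 6: ['we', 'rice', 'go'] (min_width=10, slack=3)
Line 7: ['kitchen', 'good'] (min_width=12, slack=1)
Line 8: ['address'] (min_width=7, slack=6)
Line 9: ['segment'] (min_width=7, slack=6)
Line 10: ['journey'] (min_width=7, slack=6)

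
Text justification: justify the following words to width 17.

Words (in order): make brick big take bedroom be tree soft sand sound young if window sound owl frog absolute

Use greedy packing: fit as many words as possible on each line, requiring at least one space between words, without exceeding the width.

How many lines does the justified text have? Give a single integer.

Line 1: ['make', 'brick', 'big'] (min_width=14, slack=3)
Line 2: ['take', 'bedroom', 'be'] (min_width=15, slack=2)
Line 3: ['tree', 'soft', 'sand'] (min_width=14, slack=3)
Line 4: ['sound', 'young', 'if'] (min_width=14, slack=3)
Line 5: ['window', 'sound', 'owl'] (min_width=16, slack=1)
Line 6: ['frog', 'absolute'] (min_width=13, slack=4)
Total lines: 6

Answer: 6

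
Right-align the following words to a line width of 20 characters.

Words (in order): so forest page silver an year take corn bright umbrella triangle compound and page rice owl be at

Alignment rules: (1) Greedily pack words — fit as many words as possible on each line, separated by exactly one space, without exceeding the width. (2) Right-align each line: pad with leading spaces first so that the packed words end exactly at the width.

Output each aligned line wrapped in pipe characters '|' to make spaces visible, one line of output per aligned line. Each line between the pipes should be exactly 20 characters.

Line 1: ['so', 'forest', 'page'] (min_width=14, slack=6)
Line 2: ['silver', 'an', 'year', 'take'] (min_width=19, slack=1)
Line 3: ['corn', 'bright', 'umbrella'] (min_width=20, slack=0)
Line 4: ['triangle', 'compound'] (min_width=17, slack=3)
Line 5: ['and', 'page', 'rice', 'owl', 'be'] (min_width=20, slack=0)
Line 6: ['at'] (min_width=2, slack=18)

Answer: |      so forest page|
| silver an year take|
|corn bright umbrella|
|   triangle compound|
|and page rice owl be|
|                  at|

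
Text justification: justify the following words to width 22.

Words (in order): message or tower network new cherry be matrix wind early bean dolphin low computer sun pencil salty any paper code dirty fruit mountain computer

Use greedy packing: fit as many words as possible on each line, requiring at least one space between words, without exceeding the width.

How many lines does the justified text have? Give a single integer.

Answer: 7

Derivation:
Line 1: ['message', 'or', 'tower'] (min_width=16, slack=6)
Line 2: ['network', 'new', 'cherry', 'be'] (min_width=21, slack=1)
Line 3: ['matrix', 'wind', 'early', 'bean'] (min_width=22, slack=0)
Line 4: ['dolphin', 'low', 'computer'] (min_width=20, slack=2)
Line 5: ['sun', 'pencil', 'salty', 'any'] (min_width=20, slack=2)
Line 6: ['paper', 'code', 'dirty', 'fruit'] (min_width=22, slack=0)
Line 7: ['mountain', 'computer'] (min_width=17, slack=5)
Total lines: 7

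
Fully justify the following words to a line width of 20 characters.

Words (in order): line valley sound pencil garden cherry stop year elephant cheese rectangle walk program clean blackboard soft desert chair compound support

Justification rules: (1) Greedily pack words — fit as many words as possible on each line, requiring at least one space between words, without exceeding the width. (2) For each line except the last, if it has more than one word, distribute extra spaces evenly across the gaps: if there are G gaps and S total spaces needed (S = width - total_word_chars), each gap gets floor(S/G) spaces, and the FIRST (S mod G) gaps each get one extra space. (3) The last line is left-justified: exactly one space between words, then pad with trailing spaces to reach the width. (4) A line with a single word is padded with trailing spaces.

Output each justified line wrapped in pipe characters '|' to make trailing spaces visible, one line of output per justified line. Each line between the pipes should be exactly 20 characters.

Answer: |line   valley  sound|
|pencil garden cherry|
|stop  year  elephant|
|cheese     rectangle|
|walk  program  clean|
|blackboard      soft|
|desert         chair|
|compound support    |

Derivation:
Line 1: ['line', 'valley', 'sound'] (min_width=17, slack=3)
Line 2: ['pencil', 'garden', 'cherry'] (min_width=20, slack=0)
Line 3: ['stop', 'year', 'elephant'] (min_width=18, slack=2)
Line 4: ['cheese', 'rectangle'] (min_width=16, slack=4)
Line 5: ['walk', 'program', 'clean'] (min_width=18, slack=2)
Line 6: ['blackboard', 'soft'] (min_width=15, slack=5)
Line 7: ['desert', 'chair'] (min_width=12, slack=8)
Line 8: ['compound', 'support'] (min_width=16, slack=4)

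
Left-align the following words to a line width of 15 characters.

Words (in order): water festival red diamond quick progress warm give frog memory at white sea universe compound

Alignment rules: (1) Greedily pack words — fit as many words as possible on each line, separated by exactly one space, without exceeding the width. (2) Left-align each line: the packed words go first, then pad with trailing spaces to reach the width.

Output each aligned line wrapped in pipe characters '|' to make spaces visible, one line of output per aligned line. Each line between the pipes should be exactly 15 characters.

Answer: |water festival |
|red diamond    |
|quick progress |
|warm give frog |
|memory at white|
|sea universe   |
|compound       |

Derivation:
Line 1: ['water', 'festival'] (min_width=14, slack=1)
Line 2: ['red', 'diamond'] (min_width=11, slack=4)
Line 3: ['quick', 'progress'] (min_width=14, slack=1)
Line 4: ['warm', 'give', 'frog'] (min_width=14, slack=1)
Line 5: ['memory', 'at', 'white'] (min_width=15, slack=0)
Line 6: ['sea', 'universe'] (min_width=12, slack=3)
Line 7: ['compound'] (min_width=8, slack=7)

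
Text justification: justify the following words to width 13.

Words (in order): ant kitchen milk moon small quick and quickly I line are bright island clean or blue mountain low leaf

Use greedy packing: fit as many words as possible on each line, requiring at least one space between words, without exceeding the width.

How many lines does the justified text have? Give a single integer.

Line 1: ['ant', 'kitchen'] (min_width=11, slack=2)
Line 2: ['milk', 'moon'] (min_width=9, slack=4)
Line 3: ['small', 'quick'] (min_width=11, slack=2)
Line 4: ['and', 'quickly', 'I'] (min_width=13, slack=0)
Line 5: ['line', 'are'] (min_width=8, slack=5)
Line 6: ['bright', 'island'] (min_width=13, slack=0)
Line 7: ['clean', 'or', 'blue'] (min_width=13, slack=0)
Line 8: ['mountain', 'low'] (min_width=12, slack=1)
Line 9: ['leaf'] (min_width=4, slack=9)
Total lines: 9

Answer: 9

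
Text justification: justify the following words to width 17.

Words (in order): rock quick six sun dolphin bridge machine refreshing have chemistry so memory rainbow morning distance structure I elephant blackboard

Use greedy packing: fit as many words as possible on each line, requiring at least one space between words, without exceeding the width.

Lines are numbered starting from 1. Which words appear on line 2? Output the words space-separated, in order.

Line 1: ['rock', 'quick', 'six'] (min_width=14, slack=3)
Line 2: ['sun', 'dolphin'] (min_width=11, slack=6)
Line 3: ['bridge', 'machine'] (min_width=14, slack=3)
Line 4: ['refreshing', 'have'] (min_width=15, slack=2)
Line 5: ['chemistry', 'so'] (min_width=12, slack=5)
Line 6: ['memory', 'rainbow'] (min_width=14, slack=3)
Line 7: ['morning', 'distance'] (min_width=16, slack=1)
Line 8: ['structure', 'I'] (min_width=11, slack=6)
Line 9: ['elephant'] (min_width=8, slack=9)
Line 10: ['blackboard'] (min_width=10, slack=7)

Answer: sun dolphin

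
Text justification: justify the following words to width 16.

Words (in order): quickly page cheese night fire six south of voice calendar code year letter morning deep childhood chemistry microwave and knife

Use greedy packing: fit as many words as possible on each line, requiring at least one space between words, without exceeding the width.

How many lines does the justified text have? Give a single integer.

Line 1: ['quickly', 'page'] (min_width=12, slack=4)
Line 2: ['cheese', 'night'] (min_width=12, slack=4)
Line 3: ['fire', 'six', 'south'] (min_width=14, slack=2)
Line 4: ['of', 'voice'] (min_width=8, slack=8)
Line 5: ['calendar', 'code'] (min_width=13, slack=3)
Line 6: ['year', 'letter'] (min_width=11, slack=5)
Line 7: ['morning', 'deep'] (min_width=12, slack=4)
Line 8: ['childhood'] (min_width=9, slack=7)
Line 9: ['chemistry'] (min_width=9, slack=7)
Line 10: ['microwave', 'and'] (min_width=13, slack=3)
Line 11: ['knife'] (min_width=5, slack=11)
Total lines: 11

Answer: 11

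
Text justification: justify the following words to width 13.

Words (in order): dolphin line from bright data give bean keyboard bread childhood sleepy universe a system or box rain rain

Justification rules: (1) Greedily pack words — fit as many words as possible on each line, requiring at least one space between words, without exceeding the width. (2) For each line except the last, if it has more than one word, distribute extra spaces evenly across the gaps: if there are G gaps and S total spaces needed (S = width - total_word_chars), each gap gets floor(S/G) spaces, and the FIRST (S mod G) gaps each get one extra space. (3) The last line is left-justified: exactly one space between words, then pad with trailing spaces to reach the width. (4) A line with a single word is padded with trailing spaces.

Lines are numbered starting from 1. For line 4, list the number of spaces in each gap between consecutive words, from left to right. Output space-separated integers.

Line 1: ['dolphin', 'line'] (min_width=12, slack=1)
Line 2: ['from', 'bright'] (min_width=11, slack=2)
Line 3: ['data', 'give'] (min_width=9, slack=4)
Line 4: ['bean', 'keyboard'] (min_width=13, slack=0)
Line 5: ['bread'] (min_width=5, slack=8)
Line 6: ['childhood'] (min_width=9, slack=4)
Line 7: ['sleepy'] (min_width=6, slack=7)
Line 8: ['universe', 'a'] (min_width=10, slack=3)
Line 9: ['system', 'or', 'box'] (min_width=13, slack=0)
Line 10: ['rain', 'rain'] (min_width=9, slack=4)

Answer: 1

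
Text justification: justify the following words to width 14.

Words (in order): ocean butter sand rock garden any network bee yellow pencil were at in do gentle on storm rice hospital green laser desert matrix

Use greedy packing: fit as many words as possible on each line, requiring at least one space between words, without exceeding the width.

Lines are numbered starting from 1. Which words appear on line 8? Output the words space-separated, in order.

Line 1: ['ocean', 'butter'] (min_width=12, slack=2)
Line 2: ['sand', 'rock'] (min_width=9, slack=5)
Line 3: ['garden', 'any'] (min_width=10, slack=4)
Line 4: ['network', 'bee'] (min_width=11, slack=3)
Line 5: ['yellow', 'pencil'] (min_width=13, slack=1)
Line 6: ['were', 'at', 'in', 'do'] (min_width=13, slack=1)
Line 7: ['gentle', 'on'] (min_width=9, slack=5)
Line 8: ['storm', 'rice'] (min_width=10, slack=4)
Line 9: ['hospital', 'green'] (min_width=14, slack=0)
Line 10: ['laser', 'desert'] (min_width=12, slack=2)
Line 11: ['matrix'] (min_width=6, slack=8)

Answer: storm rice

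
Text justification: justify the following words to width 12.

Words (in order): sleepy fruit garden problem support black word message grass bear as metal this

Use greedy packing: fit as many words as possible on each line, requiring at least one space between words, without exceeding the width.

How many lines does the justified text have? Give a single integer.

Answer: 9

Derivation:
Line 1: ['sleepy', 'fruit'] (min_width=12, slack=0)
Line 2: ['garden'] (min_width=6, slack=6)
Line 3: ['problem'] (min_width=7, slack=5)
Line 4: ['support'] (min_width=7, slack=5)
Line 5: ['black', 'word'] (min_width=10, slack=2)
Line 6: ['message'] (min_width=7, slack=5)
Line 7: ['grass', 'bear'] (min_width=10, slack=2)
Line 8: ['as', 'metal'] (min_width=8, slack=4)
Line 9: ['this'] (min_width=4, slack=8)
Total lines: 9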